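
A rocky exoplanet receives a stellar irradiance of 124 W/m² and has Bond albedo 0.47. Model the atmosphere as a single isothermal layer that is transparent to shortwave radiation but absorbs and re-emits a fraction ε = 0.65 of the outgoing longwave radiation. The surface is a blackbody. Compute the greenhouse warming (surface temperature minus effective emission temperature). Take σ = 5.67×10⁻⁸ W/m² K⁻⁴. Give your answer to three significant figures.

Effective emission temperature (TOA balance): σT_e⁴ = S(1−α)/4 = 16.43 W/m² → T_e = 130.5 K.
Surface balance with a leaky layer gives σT_s⁴ = σT_e⁴·2/(2−ε), so T_s = T_e·[2/(2−0.65)]^(1/4) = 143.9 K.
The atmosphere warms the surface by 13.47 K.

13.5 K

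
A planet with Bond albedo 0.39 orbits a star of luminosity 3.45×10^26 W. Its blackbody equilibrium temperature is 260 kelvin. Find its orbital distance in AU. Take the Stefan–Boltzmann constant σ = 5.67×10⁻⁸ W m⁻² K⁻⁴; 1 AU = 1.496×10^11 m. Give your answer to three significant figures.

0.850 AU

The flux needed for this T is 4σT⁴/(1−0.39) = 1699 W m⁻².
S = L/(4πd²) → d = √(L/4πS) = √(3.45×10^26/(4π·1699)) = 1.271×10^11 m = 0.8497 AU.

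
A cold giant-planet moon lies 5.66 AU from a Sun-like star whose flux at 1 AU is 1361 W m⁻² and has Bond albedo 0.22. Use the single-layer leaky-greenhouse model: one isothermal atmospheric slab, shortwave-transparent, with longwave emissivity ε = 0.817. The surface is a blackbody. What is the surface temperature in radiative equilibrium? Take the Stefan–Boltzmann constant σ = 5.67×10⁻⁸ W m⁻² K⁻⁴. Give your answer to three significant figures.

125 kelvin

Flux at the orbit: S = 1361/(5.66)² = 42.48 W m⁻².
The planet radiates to space at T_e = [S(1−α)/(4σ)]^(1/4) = 109.9 K.
Surface balance with a leaky layer gives σT_s⁴ = σT_e⁴·2/(2−ε), so T_s = T_e·[2/(2−0.817)]^(1/4) = 125.4 K.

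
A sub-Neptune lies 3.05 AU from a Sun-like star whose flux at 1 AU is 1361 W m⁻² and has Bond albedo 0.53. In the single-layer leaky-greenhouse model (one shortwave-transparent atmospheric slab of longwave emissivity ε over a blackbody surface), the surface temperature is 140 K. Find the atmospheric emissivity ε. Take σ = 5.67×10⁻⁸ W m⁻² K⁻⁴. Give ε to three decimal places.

By the inverse-square law, S = 1361/3.05² = 146.3 W m⁻².
Effective temperature: T_e = [S(1−α)/(4σ)]^(1/4) = 132.0 K.
Since (2−ε)/2 = (T_e/T_s)⁴ = 0.7892, ε = 0.4215.

0.422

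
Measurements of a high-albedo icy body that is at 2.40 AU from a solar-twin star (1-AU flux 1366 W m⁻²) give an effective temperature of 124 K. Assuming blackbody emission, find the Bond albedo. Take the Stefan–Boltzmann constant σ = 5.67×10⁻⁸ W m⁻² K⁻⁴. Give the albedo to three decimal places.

0.774

By the inverse-square law, S = 1366/2.40² = 237.2 W m⁻².
From σT⁴ = S(1−α)/4 we invert for α: 1−α = 4σT⁴/S.
σT⁴ = 13.41 W m⁻², so 4σT⁴ = 53.62 W m⁻².
1−α = 53.62/237.2 = 0.2261, so α = 0.7739.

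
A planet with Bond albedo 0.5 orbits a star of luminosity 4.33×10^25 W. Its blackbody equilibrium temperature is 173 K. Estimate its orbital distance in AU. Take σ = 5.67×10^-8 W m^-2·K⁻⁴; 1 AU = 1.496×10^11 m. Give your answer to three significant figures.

0.616 AU

Required flux: S = 4σT⁴/(1−α) = 406.3 W m^-2.
From L = 4πd²S, d = √(4.33×10^25/(4π·406.3)) = 9.209×10^10 m = 0.6156 AU.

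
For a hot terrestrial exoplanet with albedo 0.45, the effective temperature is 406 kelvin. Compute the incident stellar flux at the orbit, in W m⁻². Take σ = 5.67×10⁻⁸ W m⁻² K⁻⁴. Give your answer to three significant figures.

11200 W m⁻²

From S(1−α)/4 = σT⁴: S = 4σT⁴/(1−α).
The emitted flux is σT⁴ = 1541 W m⁻².
So S = 4×1541/(1−0.45) = 11200 W m⁻².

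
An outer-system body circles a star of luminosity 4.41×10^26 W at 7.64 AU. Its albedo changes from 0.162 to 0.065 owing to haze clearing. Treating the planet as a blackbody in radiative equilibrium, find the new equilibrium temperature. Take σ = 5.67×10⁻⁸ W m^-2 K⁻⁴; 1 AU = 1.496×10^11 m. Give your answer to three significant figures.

d = 7.64 × 1.496×10^11 m = 1.143×10^12 m.
S = L/(4πd²) = 26.86 W m^-2.
T₂ = [S(1−α₂)/(4σ)]^(1/4) = [26.86·0.935/(4σ)]^(1/4) = 102.6 K.

103 K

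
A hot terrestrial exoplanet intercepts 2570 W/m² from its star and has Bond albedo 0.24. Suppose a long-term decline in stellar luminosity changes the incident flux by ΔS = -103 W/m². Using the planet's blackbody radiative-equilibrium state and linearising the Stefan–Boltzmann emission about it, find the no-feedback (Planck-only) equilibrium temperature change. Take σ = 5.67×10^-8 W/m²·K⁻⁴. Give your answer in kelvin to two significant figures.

-3.1 K

Unperturbed T_e = [2570·(1−0.24)/(4σ)]^¼ = 304.6 K.
Only a fraction (1−α) is absorbed and it's spread over 4πR², so ΔF = (1−α)ΔS/4 = -19.57 W/m².
The Planck feedback parameter is 4σT_e³ = 6.412 W/m²/K.
ΔT₀ = ΔF/λ_P = -19.57/6.412 = -3.05 K.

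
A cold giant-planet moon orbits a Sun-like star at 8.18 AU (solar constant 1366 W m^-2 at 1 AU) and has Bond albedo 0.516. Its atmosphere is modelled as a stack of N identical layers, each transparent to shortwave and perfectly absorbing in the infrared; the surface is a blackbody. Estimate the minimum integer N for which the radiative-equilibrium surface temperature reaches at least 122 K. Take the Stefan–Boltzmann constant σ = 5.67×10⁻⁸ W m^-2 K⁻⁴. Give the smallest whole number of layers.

By the inverse-square law, S = 1366/8.18² = 20.41 W m^-2.
The effective emission temperature is T_e = [S(1−α)/(4σ)]^¼ = 81.24 K.
T_s = (N+1)^(1/4)·T_e ≥ 122 K requires N+1 ≥ (T_s/T_e)⁴ = (122/81.24)⁴ = 5.085.
Rounding up, N = 5.

5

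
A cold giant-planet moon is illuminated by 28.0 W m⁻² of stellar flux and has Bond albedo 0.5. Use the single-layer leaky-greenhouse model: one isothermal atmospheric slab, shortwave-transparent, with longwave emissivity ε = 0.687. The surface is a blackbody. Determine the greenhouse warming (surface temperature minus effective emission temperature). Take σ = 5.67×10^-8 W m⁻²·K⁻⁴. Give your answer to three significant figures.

9.83 K

The planet radiates to space at T_e = [S(1−α)/(4σ)]^(1/4) = 88.64 K.
The surface balance (absorbed SW + ε·downward IR = σT_s⁴) with T_a⁴ = T_s⁴/2 reduces to T_s = T_e·[2/(2−ε)]^¼ = 98.47 K.
T_s − T_e = 98.47 − 88.64 = 9.834 K.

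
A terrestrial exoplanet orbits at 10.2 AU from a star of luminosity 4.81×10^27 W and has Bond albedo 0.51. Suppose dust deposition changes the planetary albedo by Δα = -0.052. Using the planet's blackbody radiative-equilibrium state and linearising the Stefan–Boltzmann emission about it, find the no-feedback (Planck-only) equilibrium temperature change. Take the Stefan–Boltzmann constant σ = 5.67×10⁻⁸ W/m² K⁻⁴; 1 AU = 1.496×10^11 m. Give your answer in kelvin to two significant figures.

Orbital distance: d = 10.2 AU = 1.526×10^12 m.
Spreading L over a sphere of radius d: S = 4.81×10^27/(4π·1.53×10^12²) = 164.4 W/m².
The baseline emission temperature is T_e = 137.3 K.
TOA radiative forcing: ΔF = −S·Δα/4 = −164.4·(-0.052)/4 = 2.137 W/m².
Linearising σT⁴ gives d(σT⁴)/dT = 4σT_e³ = 0.5868 W/m² per K.
So ΔT₀ = 2.137/0.5868 = 3.64 K.

3.6 K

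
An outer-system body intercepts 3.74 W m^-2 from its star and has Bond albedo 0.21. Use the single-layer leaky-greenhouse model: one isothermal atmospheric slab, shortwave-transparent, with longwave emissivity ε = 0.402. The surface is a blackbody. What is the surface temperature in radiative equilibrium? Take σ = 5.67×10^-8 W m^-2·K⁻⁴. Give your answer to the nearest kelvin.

Effective emission temperature (TOA balance): σT_e⁴ = S(1−α)/4 = 0.7387 W m^-2 → T_e = 60.08 K.
The surface balance (absorbed SW + ε·downward IR = σT_s⁴) with T_a⁴ = T_s⁴/2 reduces to T_s = T_e·[2/(2−ε)]^¼ = 63.54 K.

64 K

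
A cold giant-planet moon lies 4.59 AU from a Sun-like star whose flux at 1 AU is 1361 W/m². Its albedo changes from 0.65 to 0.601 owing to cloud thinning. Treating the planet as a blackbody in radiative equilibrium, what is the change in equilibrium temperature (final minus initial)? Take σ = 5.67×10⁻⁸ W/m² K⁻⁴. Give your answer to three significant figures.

3.33 kelvin

Irradiance scales as 1/d², so S = 1361 W/m² × (1/4.59)² = 64.60 W/m².
With α = 0.65, T₁ = 99.92 K.
Final:   T₂ = [S(1−0.601)/(4σ)]^(1/4) = 103.3 K.
Change: 103.3 − 99.92 = 3.327 K.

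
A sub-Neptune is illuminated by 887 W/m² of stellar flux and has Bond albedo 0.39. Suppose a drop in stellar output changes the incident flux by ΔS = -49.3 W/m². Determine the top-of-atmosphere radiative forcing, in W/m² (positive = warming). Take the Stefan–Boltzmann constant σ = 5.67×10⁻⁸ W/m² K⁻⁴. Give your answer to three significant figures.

ΔF = Δ[S(1−α)]/4 = (1−0.39)·-49.3/4 = -7.518 W/m².

-7.52 W/m²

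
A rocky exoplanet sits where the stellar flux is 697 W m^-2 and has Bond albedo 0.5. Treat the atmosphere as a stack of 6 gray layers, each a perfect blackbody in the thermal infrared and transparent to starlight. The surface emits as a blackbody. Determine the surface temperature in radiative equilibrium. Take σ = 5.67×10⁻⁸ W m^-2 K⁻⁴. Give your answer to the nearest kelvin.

322 kelvin

OLR = S(1−α)/4 = 87.12 W m^-2; the top layer radiates at T_e = 198.0 K.
Layer-by-layer balance gives σT_s⁴ = (N+1)σT_e⁴, so T_s = 7^¼·198.0 = 322.0 K.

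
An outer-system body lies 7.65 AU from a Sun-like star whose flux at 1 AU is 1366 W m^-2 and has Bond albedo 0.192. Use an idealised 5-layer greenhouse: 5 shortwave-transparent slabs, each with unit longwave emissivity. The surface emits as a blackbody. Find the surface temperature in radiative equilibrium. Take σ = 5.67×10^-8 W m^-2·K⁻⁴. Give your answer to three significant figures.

149 K

By the inverse-square law, S = 1366/7.65² = 23.34 W m^-2.
The effective emission temperature is T_e = [S(1−α)/(4σ)]^¼ = 95.49 K.
With N = 5 opaque layers, T_s = (N+1)^(1/4)·T_e = 6^(1/4)·95.49 = 149.5 K.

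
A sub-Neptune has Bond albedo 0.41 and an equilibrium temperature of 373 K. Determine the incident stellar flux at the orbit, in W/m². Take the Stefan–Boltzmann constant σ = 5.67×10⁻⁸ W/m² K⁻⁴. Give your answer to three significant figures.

Invert the energy balance for S: S = 4σT⁴/(1−α).
σT⁴ = 5.67×10⁻⁸·(373)⁴ = 1098 W/m².
So S = 4×1098/(1−0.41) = 7441 W/m².

7440 W/m²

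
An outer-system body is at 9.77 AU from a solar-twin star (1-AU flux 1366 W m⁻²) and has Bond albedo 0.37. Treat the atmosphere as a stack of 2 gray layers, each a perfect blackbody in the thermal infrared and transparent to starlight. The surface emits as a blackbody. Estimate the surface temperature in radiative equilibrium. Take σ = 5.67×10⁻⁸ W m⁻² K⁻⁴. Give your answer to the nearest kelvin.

105 K

Flux at the orbit: S = 1366/(9.77)² = 14.31 W m⁻².
OLR = S(1−α)/4 = 2.254 W m⁻²; the top layer radiates at T_e = 79.40 K.
For an N-layer opaque stack, T_s⁴ = (N+1)T_e⁴, hence T_s = (3)^(1/4)×79.40 K = 104.5 K.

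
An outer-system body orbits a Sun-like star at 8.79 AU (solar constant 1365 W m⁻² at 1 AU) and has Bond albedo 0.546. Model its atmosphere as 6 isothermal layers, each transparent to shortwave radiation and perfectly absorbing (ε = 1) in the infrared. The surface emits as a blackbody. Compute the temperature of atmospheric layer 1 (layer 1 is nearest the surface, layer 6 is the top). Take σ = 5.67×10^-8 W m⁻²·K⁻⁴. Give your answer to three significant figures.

121 kelvin

Flux at the orbit: S = 1365/(8.79)² = 17.67 W m⁻².
The effective emission temperature is T_e = [S(1−α)/(4σ)]^¼ = 77.12 K.
Each opaque layer satisfies 2T_j⁴ = T_{j−1}⁴ + T_{j+1}⁴, giving T_k⁴ = (N+1−k)T_e⁴.
T_1 = (6)^(1/4)·77.12 = 120.7 K.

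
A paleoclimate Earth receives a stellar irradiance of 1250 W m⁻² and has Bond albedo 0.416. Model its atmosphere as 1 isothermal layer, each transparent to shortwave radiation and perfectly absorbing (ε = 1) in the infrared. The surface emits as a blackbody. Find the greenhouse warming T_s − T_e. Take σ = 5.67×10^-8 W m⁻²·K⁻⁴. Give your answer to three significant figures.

OLR = S(1−α)/4 = 182.5 W m⁻²; the top layer radiates at T_e = 238.2 K.
Surface: T_s = (2)^¼·T_e = 283.3 K.
Warming: T_s − T_e = 45.07 K.

45.1 K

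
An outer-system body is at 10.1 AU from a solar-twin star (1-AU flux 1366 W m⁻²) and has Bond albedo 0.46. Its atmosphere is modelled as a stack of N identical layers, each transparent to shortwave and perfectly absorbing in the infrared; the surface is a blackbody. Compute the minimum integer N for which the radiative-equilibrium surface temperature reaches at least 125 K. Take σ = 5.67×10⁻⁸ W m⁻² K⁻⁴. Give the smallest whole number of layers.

7

Irradiance scales as 1/d², so S = 1366 W m⁻² × (1/10.1)² = 13.39 W m⁻².
The effective emission temperature is T_e = [S(1−α)/(4σ)]^¼ = 75.14 K.
Since T_s⁴ = (N+1)T_e⁴, we need N ≥ (T_s/T_e)⁴ − 1 = 6.657.
So N ≥ 6.657; the smallest integer is N = 7.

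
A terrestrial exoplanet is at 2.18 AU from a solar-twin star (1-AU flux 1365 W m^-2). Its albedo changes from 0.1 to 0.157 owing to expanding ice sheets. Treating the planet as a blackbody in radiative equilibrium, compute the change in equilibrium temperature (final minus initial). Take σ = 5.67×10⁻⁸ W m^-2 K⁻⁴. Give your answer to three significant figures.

-2.98 K

Irradiance scales as 1/d², so S = 1365 W m^-2 × (1/2.18)² = 287.2 W m^-2.
With α = 0.1, T₁ = 183.7 K.
After:  T₂ = [287.2·0.843/(4σ)]^(1/4) = 180.8 K.
Change: 180.8 − 183.7 = -2.981 K.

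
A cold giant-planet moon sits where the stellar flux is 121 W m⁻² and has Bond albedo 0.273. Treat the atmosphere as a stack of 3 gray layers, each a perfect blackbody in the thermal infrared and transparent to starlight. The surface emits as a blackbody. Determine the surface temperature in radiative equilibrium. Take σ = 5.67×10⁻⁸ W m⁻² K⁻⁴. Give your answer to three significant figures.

198 K

The effective emission temperature is T_e = [S(1−α)/(4σ)]^¼ = 140.3 K.
Layer-by-layer balance gives σT_s⁴ = (N+1)σT_e⁴, so T_s = 4^¼·140.3 = 198.5 K.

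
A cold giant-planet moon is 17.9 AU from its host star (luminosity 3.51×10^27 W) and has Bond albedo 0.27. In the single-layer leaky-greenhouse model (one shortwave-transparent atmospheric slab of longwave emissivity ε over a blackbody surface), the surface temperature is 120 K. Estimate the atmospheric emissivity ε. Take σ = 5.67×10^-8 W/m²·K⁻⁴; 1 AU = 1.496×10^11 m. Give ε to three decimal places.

Orbital distance: d = 17.9 AU = 2.678×10^12 m.
Spreading L over a sphere of radius d: S = 3.51×10^27/(4π·2.68×10^12²) = 38.95 W/m².
Effective temperature: T_e = [S(1−α)/(4σ)]^(1/4) = 105.8 K.
Inverting T_s⁴ = 2T_e⁴/(2−ε): (T_e/T_s)⁴ = 0.6046, so ε = 2(1 − 0.6046) = 0.7908.

0.791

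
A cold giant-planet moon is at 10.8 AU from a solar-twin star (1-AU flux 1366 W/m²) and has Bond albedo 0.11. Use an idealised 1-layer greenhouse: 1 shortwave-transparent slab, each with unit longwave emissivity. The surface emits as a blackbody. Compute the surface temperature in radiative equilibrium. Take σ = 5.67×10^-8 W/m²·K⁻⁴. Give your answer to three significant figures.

97.9 K

By the inverse-square law, S = 1366/10.8² = 11.71 W/m².
OLR = S(1−α)/4 = 2.606 W/m²; the top layer radiates at T_e = 82.34 K.
With N = 1 opaque layers, T_s = (N+1)^(1/4)·T_e = 2^(1/4)·82.34 = 97.91 K.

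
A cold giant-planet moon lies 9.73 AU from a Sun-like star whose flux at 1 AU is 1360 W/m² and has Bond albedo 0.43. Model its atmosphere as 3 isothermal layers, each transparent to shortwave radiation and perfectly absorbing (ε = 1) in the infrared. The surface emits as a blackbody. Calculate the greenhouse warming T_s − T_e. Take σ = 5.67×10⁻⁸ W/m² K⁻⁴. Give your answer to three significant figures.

Irradiance scales as 1/d², so S = 1360 W/m² × (1/9.73)² = 14.37 W/m².
Top-of-atmosphere balance: σT_e⁴ = S(1−α)/4 = 2.047 W/m² → T_e = 77.52 K.
Surface: T_s = (4)^¼·T_e = 109.6 K.
So the greenhouse effect raises the surface by 109.6 − 77.52 = 32.11 K.

32.1 kelvin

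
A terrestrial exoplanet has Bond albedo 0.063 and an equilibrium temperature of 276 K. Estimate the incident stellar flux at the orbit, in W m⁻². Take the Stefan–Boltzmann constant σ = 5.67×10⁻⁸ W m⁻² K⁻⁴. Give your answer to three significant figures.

1400 W m⁻²

From S(1−α)/4 = σT⁴: S = 4σT⁴/(1−α).
The emitted flux is σT⁴ = 329.0 W m⁻².
S = 4·329.0/0.937 = 1405 W m⁻².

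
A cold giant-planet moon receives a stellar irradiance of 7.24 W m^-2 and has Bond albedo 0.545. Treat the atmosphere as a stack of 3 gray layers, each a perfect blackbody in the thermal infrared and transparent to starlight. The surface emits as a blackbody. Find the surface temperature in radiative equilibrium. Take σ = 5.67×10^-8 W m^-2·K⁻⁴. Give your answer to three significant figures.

OLR = S(1−α)/4 = 0.8236 W m^-2; the top layer radiates at T_e = 61.73 K.
With N = 3 opaque layers, T_s = (N+1)^(1/4)·T_e = 4^(1/4)·61.73 = 87.31 K.

87.3 K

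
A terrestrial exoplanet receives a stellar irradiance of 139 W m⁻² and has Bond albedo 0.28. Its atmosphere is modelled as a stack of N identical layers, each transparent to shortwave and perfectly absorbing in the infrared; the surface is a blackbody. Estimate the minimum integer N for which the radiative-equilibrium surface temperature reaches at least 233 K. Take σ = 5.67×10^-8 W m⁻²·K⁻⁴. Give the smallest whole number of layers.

6

The effective emission temperature is T_e = [S(1−α)/(4σ)]^¼ = 144.9 K.
T_s = (N+1)^(1/4)·T_e ≥ 233 K requires N+1 ≥ (T_s/T_e)⁴ = (233/144.9)⁴ = 6.679.
Rounding up, N = 6.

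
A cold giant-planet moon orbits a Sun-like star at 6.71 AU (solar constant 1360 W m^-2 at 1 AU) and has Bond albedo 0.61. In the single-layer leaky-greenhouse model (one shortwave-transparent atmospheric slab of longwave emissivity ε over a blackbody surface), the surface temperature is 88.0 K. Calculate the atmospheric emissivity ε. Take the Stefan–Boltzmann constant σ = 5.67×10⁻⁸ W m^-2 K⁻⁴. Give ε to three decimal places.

Irradiance scales as 1/d², so S = 1360 W m^-2 × (1/6.71)² = 30.21 W m^-2.
First, T_e = [30.21·(1−0.61)/(4σ)]^(1/4) = 84.89 K.
Since (2−ε)/2 = (T_e/T_s)⁴ = 0.8661, ε = 0.2677.

0.268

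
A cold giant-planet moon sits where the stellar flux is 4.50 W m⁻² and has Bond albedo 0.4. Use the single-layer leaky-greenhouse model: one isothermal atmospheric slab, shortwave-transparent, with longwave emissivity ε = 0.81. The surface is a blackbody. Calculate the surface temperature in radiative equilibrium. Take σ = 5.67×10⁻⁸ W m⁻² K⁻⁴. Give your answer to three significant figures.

At the top of the atmosphere, σT_e⁴ = S(1−α)/4 = 0.6750 W m⁻², giving T_e = 58.74 K.
Surface balance with a leaky layer gives σT_s⁴ = σT_e⁴·2/(2−ε), so T_s = T_e·[2/(2−0.81)]^(1/4) = 66.88 K.

66.9 kelvin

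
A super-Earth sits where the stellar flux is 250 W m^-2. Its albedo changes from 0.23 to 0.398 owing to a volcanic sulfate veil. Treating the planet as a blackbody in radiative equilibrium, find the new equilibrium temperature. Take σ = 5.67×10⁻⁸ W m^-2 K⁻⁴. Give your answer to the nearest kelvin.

T₂ = [S(1−α₂)/(4σ)]^(1/4) = [250.0·0.602/(4σ)]^(1/4) = 160.5 K.

160 K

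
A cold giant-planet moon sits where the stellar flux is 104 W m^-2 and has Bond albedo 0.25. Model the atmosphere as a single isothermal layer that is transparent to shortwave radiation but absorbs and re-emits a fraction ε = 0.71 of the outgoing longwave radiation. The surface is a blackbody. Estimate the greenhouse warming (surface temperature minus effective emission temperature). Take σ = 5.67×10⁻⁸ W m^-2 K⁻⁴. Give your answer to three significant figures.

15.8 kelvin

At the top of the atmosphere, σT_e⁴ = S(1−α)/4 = 19.50 W m^-2, giving T_e = 136.2 K.
For a single slab of emissivity ε, T_s⁴ = 2T_e⁴/(2−ε); thus T_s = 136.2·(1.55)^(1/4) = 152.0 K.
The atmosphere warms the surface by 15.78 K.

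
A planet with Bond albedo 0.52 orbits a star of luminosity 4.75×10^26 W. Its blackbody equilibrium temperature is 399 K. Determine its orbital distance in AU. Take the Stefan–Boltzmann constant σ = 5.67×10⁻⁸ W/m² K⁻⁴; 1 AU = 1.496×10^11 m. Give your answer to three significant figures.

0.376 AU

Required flux: S = 4σT⁴/(1−α) = 11980 W/m².
S = L/(4πd²) → d = √(L/4πS) = √(4.75×10^26/(4π·11980)) = 5.618×10^10 m = 0.3755 AU.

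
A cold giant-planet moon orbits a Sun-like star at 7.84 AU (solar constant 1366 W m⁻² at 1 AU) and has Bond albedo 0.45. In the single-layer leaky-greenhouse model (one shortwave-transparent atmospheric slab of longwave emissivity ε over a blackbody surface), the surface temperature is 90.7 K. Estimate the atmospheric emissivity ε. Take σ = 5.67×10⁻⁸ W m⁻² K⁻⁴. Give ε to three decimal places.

0.407

Flux at the orbit: S = 1366/(7.84)² = 22.22 W m⁻².
First, T_e = [22.22·(1−0.45)/(4σ)]^(1/4) = 85.68 K.
Since (2−ε)/2 = (T_e/T_s)⁴ = 0.7964, ε = 0.4073.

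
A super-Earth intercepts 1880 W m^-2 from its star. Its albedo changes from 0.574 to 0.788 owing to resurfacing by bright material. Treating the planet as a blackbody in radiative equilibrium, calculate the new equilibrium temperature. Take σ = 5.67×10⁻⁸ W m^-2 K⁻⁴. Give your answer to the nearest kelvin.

205 K

With the new albedo, S(1−α₂)/4 = 99.64 W m^-2, so T₂ = 204.7 K.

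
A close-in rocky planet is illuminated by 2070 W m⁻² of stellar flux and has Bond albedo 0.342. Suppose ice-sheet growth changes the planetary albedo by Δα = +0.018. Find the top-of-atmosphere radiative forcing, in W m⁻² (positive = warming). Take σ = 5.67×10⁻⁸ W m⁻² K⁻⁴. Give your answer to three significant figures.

-9.31 W m⁻²

ΔF = −(S/4)Δα = −(2070/4)×(+0.018) = -9.315 W m⁻².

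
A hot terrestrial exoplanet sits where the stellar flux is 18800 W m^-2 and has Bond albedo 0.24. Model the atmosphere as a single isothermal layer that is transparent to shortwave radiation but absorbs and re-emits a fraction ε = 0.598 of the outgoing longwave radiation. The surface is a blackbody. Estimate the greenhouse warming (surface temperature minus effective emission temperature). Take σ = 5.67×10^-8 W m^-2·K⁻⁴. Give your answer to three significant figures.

The planet radiates to space at T_e = [S(1−α)/(4σ)]^(1/4) = 501.0 K.
Surface balance with a leaky layer gives σT_s⁴ = σT_e⁴·2/(2−ε), so T_s = T_e·[2/(2−0.598)]^(1/4) = 547.5 K.
Greenhouse warming: T_s − T_e = 46.53 K.

46.5 K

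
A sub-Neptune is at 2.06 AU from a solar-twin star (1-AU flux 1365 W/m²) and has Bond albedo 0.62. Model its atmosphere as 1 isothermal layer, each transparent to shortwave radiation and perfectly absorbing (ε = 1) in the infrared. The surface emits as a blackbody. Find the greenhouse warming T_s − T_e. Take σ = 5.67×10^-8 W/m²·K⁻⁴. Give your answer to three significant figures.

28.8 K

Irradiance scales as 1/d², so S = 1365 W/m² × (1/2.06)² = 321.7 W/m².
Top-of-atmosphere balance: σT_e⁴ = S(1−α)/4 = 30.56 W/m² → T_e = 152.4 K.
Surface: T_s = (2)^¼·T_e = 181.2 K.
So the greenhouse effect raises the surface by 181.2 − 152.4 = 28.83 K.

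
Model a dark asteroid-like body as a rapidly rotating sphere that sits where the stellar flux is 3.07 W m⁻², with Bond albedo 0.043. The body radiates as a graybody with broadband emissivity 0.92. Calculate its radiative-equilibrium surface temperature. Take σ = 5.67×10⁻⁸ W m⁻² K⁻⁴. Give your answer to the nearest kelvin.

The planet absorbs (1−α)S over its disc πR² and re-emits over 4πR², so the mean absorbed flux is (1−0.043)·3.070/4 = 0.7345 W m⁻².
Equating to εσT⁴ with ε = 0.92: T = (0.7345/0.92σ)^(1/4) = 61.26 K.

61 K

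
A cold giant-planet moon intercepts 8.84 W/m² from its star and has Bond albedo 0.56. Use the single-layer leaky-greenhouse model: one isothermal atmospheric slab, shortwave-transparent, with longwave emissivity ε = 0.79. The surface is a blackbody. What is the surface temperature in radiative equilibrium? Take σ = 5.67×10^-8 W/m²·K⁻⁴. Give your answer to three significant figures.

At the top of the atmosphere, σT_e⁴ = S(1−α)/4 = 0.9724 W/m², giving T_e = 64.35 K.
For a single slab of emissivity ε, T_s⁴ = 2T_e⁴/(2−ε); thus T_s = 64.35·(1.653)^(1/4) = 72.97 K.

73.0 kelvin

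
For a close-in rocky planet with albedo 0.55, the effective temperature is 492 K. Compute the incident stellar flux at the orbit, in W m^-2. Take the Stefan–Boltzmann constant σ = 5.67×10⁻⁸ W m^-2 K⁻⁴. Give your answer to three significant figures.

29500 W m^-2

Invert the energy balance for S: S = 4σT⁴/(1−α).
σT⁴ = 5.67×10⁻⁸·(492)⁴ = 3322 W m^-2.
So S = 4×3322/(1−0.55) = 29530 W m^-2.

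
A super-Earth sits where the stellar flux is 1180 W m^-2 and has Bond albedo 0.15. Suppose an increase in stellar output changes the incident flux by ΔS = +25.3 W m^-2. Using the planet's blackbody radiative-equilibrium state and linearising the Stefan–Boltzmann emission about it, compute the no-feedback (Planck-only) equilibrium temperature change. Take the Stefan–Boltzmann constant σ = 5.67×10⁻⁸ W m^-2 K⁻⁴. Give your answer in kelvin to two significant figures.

The baseline emission temperature is T_e = 257.9 K.
ΔF = Δ[S(1−α)]/4 = (1−0.15)·+25.3/4 = 5.376 W m^-2.
Linearising σT⁴ gives d(σT⁴)/dT = 4σT_e³ = 3.889 W m^-2 per K.
Hence the no-feedback warming is ΔF/(4σT_e³) = 1.38 K.

1.4 K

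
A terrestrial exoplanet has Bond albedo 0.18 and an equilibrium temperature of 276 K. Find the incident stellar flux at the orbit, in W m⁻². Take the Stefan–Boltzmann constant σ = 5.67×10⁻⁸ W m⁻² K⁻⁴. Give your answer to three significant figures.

1600 W m⁻²

From S(1−α)/4 = σT⁴: S = 4σT⁴/(1−α).
The emitted flux is σT⁴ = 329.0 W m⁻².
S = 4·329.0/0.82 = 1605 W m⁻².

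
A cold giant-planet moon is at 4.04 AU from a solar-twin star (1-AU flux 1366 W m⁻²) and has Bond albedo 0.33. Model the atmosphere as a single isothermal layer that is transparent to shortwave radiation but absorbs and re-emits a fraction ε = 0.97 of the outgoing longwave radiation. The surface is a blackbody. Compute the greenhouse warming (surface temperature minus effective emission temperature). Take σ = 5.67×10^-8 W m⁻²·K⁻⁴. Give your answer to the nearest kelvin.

By the inverse-square law, S = 1366/4.04² = 83.69 W m⁻².
Effective emission temperature (TOA balance): σT_e⁴ = S(1−α)/4 = 14.02 W m⁻² → T_e = 125.4 K.
For a single slab of emissivity ε, T_s⁴ = 2T_e⁴/(2−ε); thus T_s = 125.4·(1.942)^(1/4) = 148.0 K.
T_s − T_e = 148.0 − 125.4 = 22.63 K.

23 kelvin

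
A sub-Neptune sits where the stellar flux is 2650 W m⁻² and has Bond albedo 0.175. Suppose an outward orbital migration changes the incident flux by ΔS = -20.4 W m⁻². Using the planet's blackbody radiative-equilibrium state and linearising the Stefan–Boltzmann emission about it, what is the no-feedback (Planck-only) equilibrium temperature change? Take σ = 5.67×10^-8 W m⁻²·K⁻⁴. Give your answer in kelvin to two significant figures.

The baseline emission temperature is T_e = 313.3 K.
Only a fraction (1−α) is absorbed and it's spread over 4πR², so ΔF = (1−α)ΔS/4 = -4.207 W m⁻².
Linearising σT⁴ gives d(σT⁴)/dT = 4σT_e³ = 6.977 W m⁻² per K.
So ΔT₀ = -4.207/6.977 = -0.603 K.

-0.60 K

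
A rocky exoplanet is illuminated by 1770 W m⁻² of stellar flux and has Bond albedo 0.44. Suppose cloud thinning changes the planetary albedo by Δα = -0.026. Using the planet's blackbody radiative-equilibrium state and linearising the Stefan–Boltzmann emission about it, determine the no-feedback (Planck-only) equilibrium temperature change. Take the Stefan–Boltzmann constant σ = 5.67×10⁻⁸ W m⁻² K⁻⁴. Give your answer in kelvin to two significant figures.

3.0 K

The baseline emission temperature is T_e = 257.1 K.
ΔF = −(S/4)Δα = −(1770/4)×(-0.026) = 11.50 W m⁻².
Planck response: λ_P = 4σT_e³ = 4·5.67×10⁻⁸·(257.1)³ = 3.855 W m⁻²/K.
So ΔT₀ = 11.50/3.855 = 2.98 K.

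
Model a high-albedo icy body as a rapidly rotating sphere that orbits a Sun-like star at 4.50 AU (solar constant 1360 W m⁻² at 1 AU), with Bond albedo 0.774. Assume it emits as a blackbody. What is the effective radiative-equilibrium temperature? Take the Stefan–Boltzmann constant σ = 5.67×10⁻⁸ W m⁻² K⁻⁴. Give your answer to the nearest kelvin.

90 kelvin

Flux at the orbit: S = 1360/(4.50)² = 67.16 W m⁻².
The planet absorbs (1−α)S over its disc πR² and re-emits over 4πR², so the mean absorbed flux is (1−0.774)·67.16/4 = 3.795 W m⁻².
In equilibrium σT⁴ equals this, so T = 90.45 K.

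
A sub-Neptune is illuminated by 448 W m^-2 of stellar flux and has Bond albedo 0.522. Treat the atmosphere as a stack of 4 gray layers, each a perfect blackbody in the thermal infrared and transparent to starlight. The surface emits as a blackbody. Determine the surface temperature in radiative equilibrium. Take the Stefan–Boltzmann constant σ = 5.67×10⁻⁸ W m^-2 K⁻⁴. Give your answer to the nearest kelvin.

262 K

Top-of-atmosphere balance: σT_e⁴ = S(1−α)/4 = 53.54 W m^-2 → T_e = 175.3 K.
With N = 4 opaque layers, T_s = (N+1)^(1/4)·T_e = 5^(1/4)·175.3 = 262.1 K.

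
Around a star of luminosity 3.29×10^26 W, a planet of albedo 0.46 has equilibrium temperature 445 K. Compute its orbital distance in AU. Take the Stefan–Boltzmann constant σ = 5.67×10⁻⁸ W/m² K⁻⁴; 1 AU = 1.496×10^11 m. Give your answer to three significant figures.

Required flux: S = 4σT⁴/(1−α) = 16470 W/m².
From L = 4πd²S, d = √(3.29×10^26/(4π·16470)) = 3.987×10^10 m = 0.2665 AU.

0.267 AU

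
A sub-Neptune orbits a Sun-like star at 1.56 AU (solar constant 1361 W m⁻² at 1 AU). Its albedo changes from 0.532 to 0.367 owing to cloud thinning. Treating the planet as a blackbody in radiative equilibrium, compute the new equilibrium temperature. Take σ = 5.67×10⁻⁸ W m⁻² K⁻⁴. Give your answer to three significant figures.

199 K

Flux at the orbit: S = 1361/(1.56)² = 559.3 W m⁻².
T₂ = [S(1−α₂)/(4σ)]^(1/4) = [559.3·0.633/(4σ)]^(1/4) = 198.8 K.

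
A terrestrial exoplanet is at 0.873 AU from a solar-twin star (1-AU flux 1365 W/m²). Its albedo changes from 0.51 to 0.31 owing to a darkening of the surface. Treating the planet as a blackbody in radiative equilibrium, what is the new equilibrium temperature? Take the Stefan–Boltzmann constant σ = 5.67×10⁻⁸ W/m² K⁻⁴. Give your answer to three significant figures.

Irradiance scales as 1/d², so S = 1365 W/m² × (1/0.873)² = 1791 W/m².
New equilibrium: T₂ = [(1−0.31)·1791/(4σ)]^(1/4) = 271.7 K.

272 kelvin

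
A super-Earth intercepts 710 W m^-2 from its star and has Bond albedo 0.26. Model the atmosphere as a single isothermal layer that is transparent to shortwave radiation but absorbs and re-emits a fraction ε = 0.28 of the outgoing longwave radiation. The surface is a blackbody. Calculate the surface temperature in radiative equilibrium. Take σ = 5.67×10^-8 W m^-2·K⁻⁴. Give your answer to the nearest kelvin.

228 kelvin

Effective emission temperature (TOA balance): σT_e⁴ = S(1−α)/4 = 131.3 W m^-2 → T_e = 219.4 K.
For a single slab of emissivity ε, T_s⁴ = 2T_e⁴/(2−ε); thus T_s = 219.4·(1.163)^(1/4) = 227.8 K.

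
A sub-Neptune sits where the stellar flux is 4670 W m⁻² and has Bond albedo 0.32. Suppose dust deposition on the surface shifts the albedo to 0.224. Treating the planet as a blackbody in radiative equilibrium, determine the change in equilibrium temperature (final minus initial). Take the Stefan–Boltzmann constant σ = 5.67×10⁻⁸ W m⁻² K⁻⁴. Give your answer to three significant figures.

11.5 kelvin

Initial: T₁ = [S(1−0.32)/(4σ)]^(1/4) = 344.0 K.
After:  T₂ = [4670·0.776/(4σ)]^(1/4) = 355.5 K.
ΔT = T₂ − T₁ = 11.55 K.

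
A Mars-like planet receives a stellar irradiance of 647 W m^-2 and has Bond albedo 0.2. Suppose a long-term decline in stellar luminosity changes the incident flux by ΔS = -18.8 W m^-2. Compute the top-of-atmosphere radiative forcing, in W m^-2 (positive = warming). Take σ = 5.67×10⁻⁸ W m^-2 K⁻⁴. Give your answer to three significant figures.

-3.76 W m^-2

Only a fraction (1−α) is absorbed and it's spread over 4πR², so ΔF = (1−α)ΔS/4 = -3.760 W m^-2.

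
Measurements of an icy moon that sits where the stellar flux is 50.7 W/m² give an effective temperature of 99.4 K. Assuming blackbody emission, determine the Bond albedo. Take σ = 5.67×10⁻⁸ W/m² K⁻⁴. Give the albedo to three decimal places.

From σT⁴ = S(1−α)/4 we invert for α: 1−α = 4σT⁴/S.
σT⁴ = 5.535 W/m², so 4σT⁴ = 22.14 W/m².
Hence α = 1 − 22.14/50.70 = 0.5633.

0.563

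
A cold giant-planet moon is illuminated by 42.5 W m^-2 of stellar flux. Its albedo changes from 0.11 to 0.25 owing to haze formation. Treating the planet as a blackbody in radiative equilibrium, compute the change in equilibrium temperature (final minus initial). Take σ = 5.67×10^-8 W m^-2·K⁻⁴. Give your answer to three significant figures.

-4.76 K

Before: T₁ = [42.50·0.89/(4σ)]^(1/4) = 113.6 K.
Final:   T₂ = [S(1−0.25)/(4σ)]^(1/4) = 108.9 K.
Change: 108.9 − 113.6 = -4.760 K.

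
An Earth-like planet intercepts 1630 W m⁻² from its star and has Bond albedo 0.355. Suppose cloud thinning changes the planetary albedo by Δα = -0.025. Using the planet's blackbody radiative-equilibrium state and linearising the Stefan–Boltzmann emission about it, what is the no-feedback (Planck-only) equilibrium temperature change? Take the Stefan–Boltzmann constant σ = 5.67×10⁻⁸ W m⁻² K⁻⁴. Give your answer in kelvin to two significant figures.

2.5 K

The baseline emission temperature is T_e = 260.9 K.
TOA radiative forcing: ΔF = −S·Δα/4 = −1630·(-0.025)/4 = 10.19 W m⁻².
The Planck feedback parameter is 4σT_e³ = 4.029 W m⁻²/K.
ΔT₀ = ΔF/λ_P = 10.19/4.029 = 2.53 K.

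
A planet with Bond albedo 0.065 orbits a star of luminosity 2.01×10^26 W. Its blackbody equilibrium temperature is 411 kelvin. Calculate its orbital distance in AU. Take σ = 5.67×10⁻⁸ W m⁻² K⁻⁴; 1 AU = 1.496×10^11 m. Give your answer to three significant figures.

Required flux: S = 4σT⁴/(1−α) = 6921 W m⁻².
From L = 4πd²S, d = √(2.01×10^26/(4π·6921)) = 4.807×10^10 m = 0.3213 AU.

0.321 AU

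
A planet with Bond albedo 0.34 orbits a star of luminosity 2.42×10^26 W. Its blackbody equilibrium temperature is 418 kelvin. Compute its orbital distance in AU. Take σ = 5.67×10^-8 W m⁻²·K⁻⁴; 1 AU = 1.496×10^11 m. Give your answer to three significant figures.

0.286 AU

Required flux: S = 4σT⁴/(1−α) = 10490 W m⁻².
S = L/(4πd²) → d = √(L/4πS) = √(2.42×10^26/(4π·10490)) = 4.285×10^10 m = 0.2864 AU.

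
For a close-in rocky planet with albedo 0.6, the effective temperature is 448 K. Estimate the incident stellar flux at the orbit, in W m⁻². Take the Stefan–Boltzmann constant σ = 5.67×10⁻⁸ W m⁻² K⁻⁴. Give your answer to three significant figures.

Invert the energy balance for S: S = 4σT⁴/(1−α).
The emitted flux is σT⁴ = 2284 W m⁻².
S = 4·2284/0.4 = 22840 W m⁻².

22800 W m⁻²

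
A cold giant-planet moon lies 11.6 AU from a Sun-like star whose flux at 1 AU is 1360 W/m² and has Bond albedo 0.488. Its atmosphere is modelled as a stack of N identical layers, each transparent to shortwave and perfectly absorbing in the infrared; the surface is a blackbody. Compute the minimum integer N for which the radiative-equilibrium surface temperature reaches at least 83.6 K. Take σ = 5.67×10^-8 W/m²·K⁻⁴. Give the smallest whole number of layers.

Irradiance scales as 1/d², so S = 1360 W/m² × (1/11.6)² = 10.11 W/m².
OLR = S(1−α)/4 = 1.294 W/m²; the top layer radiates at T_e = 69.11 K.
Since T_s⁴ = (N+1)T_e⁴, we need N ≥ (T_s/T_e)⁴ − 1 = 1.141.
The minimum whole number is N = 2.

2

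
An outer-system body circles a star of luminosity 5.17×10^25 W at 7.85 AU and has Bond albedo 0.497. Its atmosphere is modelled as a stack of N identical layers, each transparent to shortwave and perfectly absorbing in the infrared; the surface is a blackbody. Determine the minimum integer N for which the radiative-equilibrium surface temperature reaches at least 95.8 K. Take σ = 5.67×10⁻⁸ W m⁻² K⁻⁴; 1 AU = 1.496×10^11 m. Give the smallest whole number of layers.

12

Orbital distance: d = 7.85 AU = 1.174×10^12 m.
S = L/(4πd²) = 2.983 W m⁻².
OLR = S(1−α)/4 = 0.3751 W m⁻²; the top layer radiates at T_e = 50.72 K.
T_s = (N+1)^(1/4)·T_e ≥ 95.8 K requires N+1 ≥ (T_s/T_e)⁴ = (95.8/50.72)⁴ = 12.731.
Rounding up, N = 12.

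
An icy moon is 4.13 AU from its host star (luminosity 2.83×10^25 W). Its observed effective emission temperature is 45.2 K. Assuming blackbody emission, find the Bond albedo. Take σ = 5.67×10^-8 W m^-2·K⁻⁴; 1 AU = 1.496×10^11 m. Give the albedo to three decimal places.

d = 4.13 × 1.496×10^11 m = 6.178×10^11 m.
Flux at the orbit: S = L/(4πd²) = 2.83×10^25/(4π·(6.18×10^11)²) = 5.899 W m^-2.
Rearranging the radiative balance, α = 1 − 4σT⁴/S.
σT⁴ = 0.2367 W m^-2, so 4σT⁴ = 0.9467 W m^-2.
1−α = 0.9467/5.899 = 0.1605, so α = 0.8395.

0.840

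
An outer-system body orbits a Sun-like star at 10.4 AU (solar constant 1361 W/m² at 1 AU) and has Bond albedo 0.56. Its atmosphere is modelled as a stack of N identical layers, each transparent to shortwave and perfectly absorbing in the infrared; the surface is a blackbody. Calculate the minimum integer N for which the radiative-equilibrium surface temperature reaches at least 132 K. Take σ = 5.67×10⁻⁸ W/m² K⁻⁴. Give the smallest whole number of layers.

Irradiance scales as 1/d², so S = 1361 W/m² × (1/10.4)² = 12.58 W/m².
The effective emission temperature is T_e = [S(1−α)/(4σ)]^¼ = 70.29 K.
Need (N+1)T_e⁴ ≥ T_s⁴, i.e. N+1 ≥ (132/70.29)⁴ = 12.436.
Rounding up, N = 12.

12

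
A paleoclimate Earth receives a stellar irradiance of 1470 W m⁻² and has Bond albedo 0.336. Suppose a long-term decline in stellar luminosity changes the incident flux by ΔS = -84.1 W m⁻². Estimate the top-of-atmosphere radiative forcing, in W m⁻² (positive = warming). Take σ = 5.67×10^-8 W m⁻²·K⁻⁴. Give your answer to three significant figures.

ΔF = Δ[S(1−α)]/4 = (1−0.336)·-84.1/4 = -13.96 W m⁻².

-14.0 W m⁻²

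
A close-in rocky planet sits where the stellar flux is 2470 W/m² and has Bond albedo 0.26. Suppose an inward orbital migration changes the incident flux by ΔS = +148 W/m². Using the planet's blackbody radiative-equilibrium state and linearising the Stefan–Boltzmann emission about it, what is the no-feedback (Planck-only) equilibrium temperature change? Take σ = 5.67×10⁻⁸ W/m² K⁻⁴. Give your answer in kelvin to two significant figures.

4.5 K

Unperturbed T_e = [2470·(1−0.26)/(4σ)]^¼ = 299.6 K.
Only a fraction (1−α) is absorbed and it's spread over 4πR², so ΔF = (1−α)ΔS/4 = 27.38 W/m².
Planck response: λ_P = 4σT_e³ = 4·5.67×10⁻⁸·(299.6)³ = 6.100 W/m²/K.
Hence the no-feedback warming is ΔF/(4σT_e³) = 4.49 K.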